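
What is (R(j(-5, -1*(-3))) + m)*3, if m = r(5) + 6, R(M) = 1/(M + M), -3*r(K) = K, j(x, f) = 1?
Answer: 29/2 ≈ 14.500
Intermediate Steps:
r(K) = -K/3
R(M) = 1/(2*M)
m = 13/3 (m = -⅓*5 + 6 = -5/3 + 6 = 13/3 ≈ 4.3333)
(R(j(-5, -1*(-3))) + m)*3 = ((½)/1 + 13/3)*3 = ((½)*1 + 13/3)*3 = (½ + 13/3)*3 = (29/6)*3 = 29/2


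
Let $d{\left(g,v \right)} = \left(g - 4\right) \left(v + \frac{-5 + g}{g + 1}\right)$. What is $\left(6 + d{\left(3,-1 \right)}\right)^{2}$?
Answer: $\frac{225}{4} \approx 56.25$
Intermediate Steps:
$d{\left(g,v \right)} = \left(-4 + g\right) \left(v + \frac{-5 + g}{1 + g}\right)$
$\left(6 + d{\left(3,-1 \right)}\right)^{2} = \left(6 + \frac{20 + 3^{2} - 27 - -4 - 3^{2} - 9 \left(-1\right)}{1 + 3}\right)^{2} = \left(6 + \frac{20 + 9 - 27 + 4 - 9 + 9}{4}\right)^{2} = \left(6 + \frac{1}{4} \cdot 6\right)^{2} = \left(6 + \frac{3}{2}\right)^{2} = \left(\frac{15}{2}\right)^{2} = \frac{225}{4}$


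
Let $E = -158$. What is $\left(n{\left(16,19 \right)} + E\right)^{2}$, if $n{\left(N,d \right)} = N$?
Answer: $20164$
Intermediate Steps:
$\left(n{\left(16,19 \right)} + E\right)^{2} = \left(16 - 158\right)^{2} = \left(-142\right)^{2} = 20164$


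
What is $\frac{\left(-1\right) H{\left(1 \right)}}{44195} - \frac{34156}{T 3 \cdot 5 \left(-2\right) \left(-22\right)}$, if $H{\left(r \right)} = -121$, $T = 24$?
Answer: $- \frac{75380389}{35002440} \approx -2.1536$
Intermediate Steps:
$\frac{\left(-1\right) H{\left(1 \right)}}{44195} - \frac{34156}{T 3 \cdot 5 \left(-2\right) \left(-22\right)} = \frac{\left(-1\right) \left(-121\right)}{44195} - \frac{34156}{24 \cdot 3 \cdot 5 \left(-2\right) \left(-22\right)} = 121 \cdot \frac{1}{44195} - \frac{34156}{24 \cdot 15 \left(-2\right) \left(-22\right)} = \frac{121}{44195} - \frac{34156}{24 \left(-30\right) \left(-22\right)} = \frac{121}{44195} - \frac{34156}{\left(-720\right) \left(-22\right)} = \frac{121}{44195} - \frac{34156}{15840} = \frac{121}{44195} - \frac{8539}{3960} = - \frac{75380389}{35002440}$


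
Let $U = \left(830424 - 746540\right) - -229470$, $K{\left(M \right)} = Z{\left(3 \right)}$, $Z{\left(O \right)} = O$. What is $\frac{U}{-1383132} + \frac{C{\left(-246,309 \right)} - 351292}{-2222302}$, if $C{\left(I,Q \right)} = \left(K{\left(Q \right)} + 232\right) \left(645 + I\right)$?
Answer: $- \frac{42521673293}{384217126233} \approx -0.11067$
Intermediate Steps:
$K{\left(M \right)} = 3$
$C{\left(I,Q \right)} = 151575 + 235 I$ ($C{\left(I,Q \right)} = \left(3 + 232\right) \left(645 + I\right) = 235 \left(645 + I\right) = 151575 + 235 I$)
$U = 313354$ ($U = 83884 + 229470 = 313354$)
$\frac{U}{-1383132} + \frac{C{\left(-246,309 \right)} - 351292}{-2222302} = \frac{313354}{-1383132} + \frac{\left(151575 + 235 \left(-246\right)\right) - 351292}{-2222302} = 313354 \left(- \frac{1}{1383132}\right) + \left(\left(151575 - 57810\right) - 351292\right) \left(- \frac{1}{2222302}\right) = - \frac{156677}{691566} + \left(93765 - 351292\right) \left(- \frac{1}{2222302}\right) = - \frac{156677}{691566} - - \frac{257527}{2222302} = - \frac{156677}{691566} + \frac{257527}{2222302} = - \frac{42521673293}{384217126233}$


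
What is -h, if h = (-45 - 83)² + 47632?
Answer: -64016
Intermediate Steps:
h = 64016 (h = (-128)² + 47632 = 16384 + 47632 = 64016)
-h = -1*64016 = -64016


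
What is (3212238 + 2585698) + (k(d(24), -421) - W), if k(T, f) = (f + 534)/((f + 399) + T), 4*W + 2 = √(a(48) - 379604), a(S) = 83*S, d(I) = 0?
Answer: 63777245/11 - I*√93905/2 ≈ 5.7979e+6 - 153.22*I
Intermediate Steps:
W = -½ + I*√93905/2 (W = -½ + √(83*48 - 379604)/4 = -½ + √(3984 - 379604)/4 = -½ + √(-375620)/4 = -½ + (2*I*√93905)/4 = -½ + I*√93905/2 ≈ -0.5 + 153.22*I)
k(T, f) = (534 + f)/(399 + T + f) (k(T, f) = (534 + f)/((399 + f) + T) = (534 + f)/(399 + T + f))
(3212238 + 2585698) + (k(d(24), -421) - W) = (3212238 + 2585698) + ((534 - 421)/(399 + 0 - 421) - (-½ + I*√93905/2)) = 5797936 + (113/(-22) + (½ - I*√93905/2)) = 5797936 + (-1/22*113 + (½ - I*√93905/2)) = 5797936 + (-113/22 + (½ - I*√93905/2)) = 5797936 + (-51/11 - I*√93905/2) = 63777245/11 - I*√93905/2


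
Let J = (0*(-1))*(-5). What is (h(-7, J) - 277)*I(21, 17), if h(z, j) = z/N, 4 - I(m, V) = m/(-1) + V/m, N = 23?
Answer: -1080008/161 ≈ -6708.1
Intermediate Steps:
I(m, V) = 4 + m - V/m (I(m, V) = 4 - (m/(-1) + V/m) = 4 - (m*(-1) + V/m) = 4 - (-m + V/m) = 4 + (m - V/m) = 4 + m - V/m)
J = 0 (J = 0*(-5) = 0)
h(z, j) = z/23
(h(-7, J) - 277)*I(21, 17) = ((1/23)*(-7) - 277)*(4 + 21 - 1*17/21) = (-7/23 - 277)*(4 + 21 - 1*17*1/21) = -6378*(4 + 21 - 17/21)/23 = -6378/23*508/21 = -1080008/161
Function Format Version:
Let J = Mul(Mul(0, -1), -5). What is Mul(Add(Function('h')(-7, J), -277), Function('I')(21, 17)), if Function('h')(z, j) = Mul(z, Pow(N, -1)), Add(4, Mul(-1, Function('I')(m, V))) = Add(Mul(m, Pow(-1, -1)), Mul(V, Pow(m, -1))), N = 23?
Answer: Rational(-1080008, 161) ≈ -6708.1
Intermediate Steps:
Function('I')(m, V) = Add(4, m, Mul(-1, V, Pow(m, -1))) (Function('I')(m, V) = Add(4, Mul(-1, Add(Mul(m, Pow(-1, -1)), Mul(V, Pow(m, -1))))) = Add(4, Mul(-1, Add(Mul(m, -1), Mul(V, Pow(m, -1))))) = Add(4, Mul(-1, Add(Mul(-1, m), Mul(V, Pow(m, -1))))) = Add(4, Add(m, Mul(-1, V, Pow(m, -1)))) = Add(4, m, Mul(-1, V, Pow(m, -1))))
J = 0 (J = Mul(0, -5) = 0)
Function('h')(z, j) = Mul(Rational(1, 23), z) (Function('h')(z, j) = Mul(z, Pow(23, -1)) = Mul(z, Rational(1, 23)) = Mul(Rational(1, 23), z))
Mul(Add(Function('h')(-7, J), -277), Function('I')(21, 17)) = Mul(Add(Mul(Rational(1, 23), -7), -277), Add(4, 21, Mul(-1, 17, Pow(21, -1)))) = Mul(Add(Rational(-7, 23), -277), Add(4, 21, Mul(-1, 17, Rational(1, 21)))) = Mul(Rational(-6378, 23), Add(4, 21, Rational(-17, 21))) = Mul(Rational(-6378, 23), Rational(508, 21)) = Rational(-1080008, 161)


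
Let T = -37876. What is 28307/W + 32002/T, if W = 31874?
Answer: 6515523/150907453 ≈ 0.043176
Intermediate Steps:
28307/W + 32002/T = 28307/31874 + 32002/(-37876) = 28307*(1/31874) + 32002*(-1/37876) = 28307/31874 - 16001/18938 = 6515523/150907453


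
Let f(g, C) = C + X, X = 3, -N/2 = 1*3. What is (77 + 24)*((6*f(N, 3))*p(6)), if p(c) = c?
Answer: 21816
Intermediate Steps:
N = -6 (N = -2*3 = -6)
f(g, C) = 3 + C (f(g, C) = C + 3 = 3 + C)
(77 + 24)*((6*f(N, 3))*p(6)) = (77 + 24)*((6*(3 + 3))*6) = 101*((6*6)*6) = 101*(36*6) = 101*216 = 21816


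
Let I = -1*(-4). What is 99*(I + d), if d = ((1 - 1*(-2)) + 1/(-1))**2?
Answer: 792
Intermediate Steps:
I = 4
d = 4 (d = ((1 + 2) - 1)**2 = (3 - 1)**2 = 2**2 = 4)
99*(I + d) = 99*(4 + 4) = 99*8 = 792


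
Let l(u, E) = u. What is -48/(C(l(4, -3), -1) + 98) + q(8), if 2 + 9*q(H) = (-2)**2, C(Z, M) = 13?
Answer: -70/333 ≈ -0.21021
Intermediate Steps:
q(H) = 2/9 (q(H) = -2/9 + (1/9)*(-2)**2 = -2/9 + (1/9)*4 = -2/9 + 4/9 = 2/9)
-48/(C(l(4, -3), -1) + 98) + q(8) = -48/(13 + 98) + 2/9 = -48/111 + 2/9 = (1/111)*(-48) + 2/9 = -16/37 + 2/9 = -70/333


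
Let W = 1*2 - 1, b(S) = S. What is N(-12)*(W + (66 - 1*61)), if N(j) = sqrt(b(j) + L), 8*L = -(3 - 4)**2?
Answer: 3*I*sqrt(194)/2 ≈ 20.893*I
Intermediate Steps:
L = -1/8 (L = (-(3 - 4)**2)/8 = (-1*(-1)**2)/8 = (-1*1)/8 = (1/8)*(-1) = -1/8 ≈ -0.12500)
N(j) = sqrt(-1/8 + j) (N(j) = sqrt(j - 1/8) = sqrt(-1/8 + j))
W = 1 (W = 2 - 1 = 1)
N(-12)*(W + (66 - 1*61)) = (sqrt(-2 + 16*(-12))/4)*(1 + (66 - 1*61)) = (sqrt(-2 - 192)/4)*(1 + (66 - 61)) = (sqrt(-194)/4)*(1 + 5) = ((I*sqrt(194))/4)*6 = (I*sqrt(194)/4)*6 = 3*I*sqrt(194)/2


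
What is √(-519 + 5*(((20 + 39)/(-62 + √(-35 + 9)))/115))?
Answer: √23*√((740153 - 11937*I*√26)/(-62 + I*√26))/23 ≈ 7.4177e-5 - 22.782*I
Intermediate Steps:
√(-519 + 5*(((20 + 39)/(-62 + √(-35 + 9)))/115)) = √(-519 + 5*((59/(-62 + √(-26)))*(1/115))) = √(-519 + 5*((59/(-62 + I*√26))*(1/115))) = √(-519 + 5*(59/(115*(-62 + I*√26)))) = √(-519 + 59/(23*(-62 + I*√26)))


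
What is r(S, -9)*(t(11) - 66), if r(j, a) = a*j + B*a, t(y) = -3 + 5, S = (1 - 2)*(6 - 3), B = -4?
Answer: -4032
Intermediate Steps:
S = -3 (S = -1*3 = -3)
t(y) = 2
r(j, a) = -4*a + a*j (r(j, a) = a*j - 4*a = -4*a + a*j)
r(S, -9)*(t(11) - 66) = (-9*(-4 - 3))*(2 - 66) = -9*(-7)*(-64) = 63*(-64) = -4032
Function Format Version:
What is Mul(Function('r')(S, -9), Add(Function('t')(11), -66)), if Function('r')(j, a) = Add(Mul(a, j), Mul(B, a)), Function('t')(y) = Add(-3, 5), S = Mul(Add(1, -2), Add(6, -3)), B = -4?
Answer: -4032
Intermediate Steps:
S = -3 (S = Mul(-1, 3) = -3)
Function('t')(y) = 2
Function('r')(j, a) = Add(Mul(-4, a), Mul(a, j)) (Function('r')(j, a) = Add(Mul(a, j), Mul(-4, a)) = Add(Mul(-4, a), Mul(a, j)))
Mul(Function('r')(S, -9), Add(Function('t')(11), -66)) = Mul(Mul(-9, Add(-4, -3)), Add(2, -66)) = Mul(Mul(-9, -7), -64) = Mul(63, -64) = -4032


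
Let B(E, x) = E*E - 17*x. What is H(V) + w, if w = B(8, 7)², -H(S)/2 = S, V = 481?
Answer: 2063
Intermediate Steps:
B(E, x) = E² - 17*x
H(S) = -2*S
w = 3025 (w = (8² - 17*7)² = (64 - 119)² = (-55)² = 3025)
H(V) + w = -2*481 + 3025 = -962 + 3025 = 2063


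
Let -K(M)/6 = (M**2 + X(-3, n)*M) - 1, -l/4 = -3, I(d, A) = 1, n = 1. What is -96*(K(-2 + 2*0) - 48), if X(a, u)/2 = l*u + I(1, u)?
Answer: -23616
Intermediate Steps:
l = 12 (l = -4*(-3) = 12)
X(a, u) = 2 + 24*u (X(a, u) = 2*(12*u + 1) = 2*(1 + 12*u) = 2 + 24*u)
K(M) = 6 - 156*M - 6*M**2 (K(M) = -6*((M**2 + (2 + 24*1)*M) - 1) = -6*((M**2 + (2 + 24)*M) - 1) = -6*((M**2 + 26*M) - 1) = -6*(-1 + M**2 + 26*M) = 6 - 156*M - 6*M**2)
-96*(K(-2 + 2*0) - 48) = -96*((6 - 156*(-2 + 2*0) - 6*(-2 + 2*0)**2) - 48) = -96*((6 - 156*(-2 + 0) - 6*(-2 + 0)**2) - 48) = -96*((6 - 156*(-2) - 6*(-2)**2) - 48) = -96*((6 + 312 - 6*4) - 48) = -96*((6 + 312 - 24) - 48) = -96*(294 - 48) = -96*246 = -23616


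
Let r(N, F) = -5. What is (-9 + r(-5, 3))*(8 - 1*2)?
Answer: -84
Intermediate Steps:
(-9 + r(-5, 3))*(8 - 1*2) = (-9 - 5)*(8 - 1*2) = -14*(8 - 2) = -14*6 = -84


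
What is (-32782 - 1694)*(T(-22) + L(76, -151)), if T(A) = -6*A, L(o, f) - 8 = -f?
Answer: -10032516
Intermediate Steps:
L(o, f) = 8 - f
(-32782 - 1694)*(T(-22) + L(76, -151)) = (-32782 - 1694)*(-6*(-22) + (8 - 1*(-151))) = -34476*(132 + (8 + 151)) = -34476*(132 + 159) = -34476*291 = -10032516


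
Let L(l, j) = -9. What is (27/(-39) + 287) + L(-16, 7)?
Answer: 3605/13 ≈ 277.31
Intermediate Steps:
(27/(-39) + 287) + L(-16, 7) = (27/(-39) + 287) - 9 = (27*(-1/39) + 287) - 9 = (-9/13 + 287) - 9 = 3722/13 - 9 = 3605/13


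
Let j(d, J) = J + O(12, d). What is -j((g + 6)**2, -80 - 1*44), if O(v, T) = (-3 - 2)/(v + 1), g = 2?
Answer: 1617/13 ≈ 124.38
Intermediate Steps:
O(v, T) = -5/(1 + v)
j(d, J) = -5/13 + J (j(d, J) = J - 5/(1 + 12) = J - 5/13 = -5/13 + J)
-j((g + 6)**2, -80 - 1*44) = -(-5/13 + (-80 - 1*44)) = -(-5/13 + (-80 - 44)) = -(-5/13 - 124) = -1*(-1617/13) = 1617/13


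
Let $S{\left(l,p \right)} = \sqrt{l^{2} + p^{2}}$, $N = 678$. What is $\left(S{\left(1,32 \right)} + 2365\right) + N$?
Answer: $3043 + 5 \sqrt{41} \approx 3075.0$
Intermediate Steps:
$\left(S{\left(1,32 \right)} + 2365\right) + N = \left(\sqrt{1^{2} + 32^{2}} + 2365\right) + 678 = \left(\sqrt{1 + 1024} + 2365\right) + 678 = \left(\sqrt{1025} + 2365\right) + 678 = \left(5 \sqrt{41} + 2365\right) + 678 = \left(2365 + 5 \sqrt{41}\right) + 678 = 3043 + 5 \sqrt{41}$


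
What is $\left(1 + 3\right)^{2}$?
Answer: $16$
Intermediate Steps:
$\left(1 + 3\right)^{2} = 4^{2} = 16$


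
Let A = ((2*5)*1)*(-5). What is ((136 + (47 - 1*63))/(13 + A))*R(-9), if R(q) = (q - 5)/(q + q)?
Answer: -280/111 ≈ -2.5225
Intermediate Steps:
R(q) = (-5 + q)/(2*q) (R(q) = (-5 + q)/((2*q)) = (-5 + q)*(1/(2*q)) = (-5 + q)/(2*q))
A = -50 (A = (10*1)*(-5) = 10*(-5) = -50)
((136 + (47 - 1*63))/(13 + A))*R(-9) = ((136 + (47 - 1*63))/(13 - 50))*((½)*(-5 - 9)/(-9)) = ((136 + (47 - 63))/(-37))*((½)*(-⅑)*(-14)) = ((136 - 16)*(-1/37))*(7/9) = (120*(-1/37))*(7/9) = -120/37*7/9 = -280/111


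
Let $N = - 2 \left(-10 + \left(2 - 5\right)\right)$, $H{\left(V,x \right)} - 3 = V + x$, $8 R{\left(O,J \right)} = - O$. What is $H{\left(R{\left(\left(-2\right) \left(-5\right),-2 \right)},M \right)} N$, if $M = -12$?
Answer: $- \frac{533}{2} \approx -266.5$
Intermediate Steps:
$R{\left(O,J \right)} = - \frac{O}{8}$ ($R{\left(O,J \right)} = \frac{\left(-1\right) O}{8} = - \frac{O}{8}$)
$H{\left(V,x \right)} = 3 + V + x$ ($H{\left(V,x \right)} = 3 + \left(V + x\right) = 3 + V + x$)
$N = 26$ ($N = - 2 \left(-10 - 3\right) = \left(-2\right) \left(-13\right) = 26$)
$H{\left(R{\left(\left(-2\right) \left(-5\right),-2 \right)},M \right)} N = \left(3 - \frac{\left(-2\right) \left(-5\right)}{8} - 12\right) 26 = \left(3 - \frac{5}{4} - 12\right) 26 = \left(- \frac{41}{4}\right) 26 = - \frac{533}{2}$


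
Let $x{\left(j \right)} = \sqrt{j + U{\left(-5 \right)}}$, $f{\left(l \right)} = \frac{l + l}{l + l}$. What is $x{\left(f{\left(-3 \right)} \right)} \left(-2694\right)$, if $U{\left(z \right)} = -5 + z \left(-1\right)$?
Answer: $-2694$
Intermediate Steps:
$U{\left(z \right)} = -5 - z$
$f{\left(l \right)} = 1$ ($f{\left(l \right)} = \frac{2 l}{2 l} = 2 l \frac{1}{2 l} = 1$)
$x{\left(j \right)} = \sqrt{j}$ ($x{\left(j \right)} = \sqrt{j - 0} = \sqrt{j + \left(-5 + 5\right)} = \sqrt{j + 0} = \sqrt{j}$)
$x{\left(f{\left(-3 \right)} \right)} \left(-2694\right) = \sqrt{1} \left(-2694\right) = 1 \left(-2694\right) = -2694$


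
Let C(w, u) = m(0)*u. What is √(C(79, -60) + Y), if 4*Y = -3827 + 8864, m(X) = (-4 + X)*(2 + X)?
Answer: 3*√773/2 ≈ 41.704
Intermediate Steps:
Y = 5037/4 (Y = (-3827 + 8864)/4 = (¼)*5037 = 5037/4 ≈ 1259.3)
C(w, u) = -8*u (C(w, u) = (-8 + 0² - 2*0)*u = (-8 + 0 + 0)*u = -8*u)
√(C(79, -60) + Y) = √(-8*(-60) + 5037/4) = √(480 + 5037/4) = √(6957/4) = 3*√773/2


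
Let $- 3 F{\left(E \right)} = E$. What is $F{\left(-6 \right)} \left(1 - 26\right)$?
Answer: $-50$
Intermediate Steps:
$F{\left(E \right)} = - \frac{E}{3}$
$F{\left(-6 \right)} \left(1 - 26\right) = \left(- \frac{1}{3}\right) \left(-6\right) \left(1 - 26\right) = 2 \left(1 - 26\right) = 2 \left(-25\right) = -50$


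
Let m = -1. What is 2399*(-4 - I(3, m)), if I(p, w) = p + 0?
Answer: -16793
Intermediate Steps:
I(p, w) = p
2399*(-4 - I(3, m)) = 2399*(-4 - 1*3) = 2399*(-4 - 3) = 2399*(-7) = -16793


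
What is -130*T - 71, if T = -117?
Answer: 15139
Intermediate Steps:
-130*T - 71 = -130*(-117) - 71 = 15210 - 71 = 15139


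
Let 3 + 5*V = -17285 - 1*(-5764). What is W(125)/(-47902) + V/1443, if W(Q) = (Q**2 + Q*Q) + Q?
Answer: -778393273/345612930 ≈ -2.2522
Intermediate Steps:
V = -11524/5 (V = -3/5 + (-17285 - 1*(-5764))/5 = -3/5 + (-17285 + 5764)/5 = -3/5 + (1/5)*(-11521) = -3/5 - 11521/5 = -11524/5 ≈ -2304.8)
W(Q) = Q + 2*Q**2 (W(Q) = (Q**2 + Q**2) + Q = 2*Q**2 + Q = Q + 2*Q**2)
W(125)/(-47902) + V/1443 = (125*(1 + 2*125))/(-47902) - 11524/5/1443 = (125*(1 + 250))*(-1/47902) - 11524/5*1/1443 = (125*251)*(-1/47902) - 11524/7215 = 31375*(-1/47902) - 11524/7215 = -31375/47902 - 11524/7215 = -778393273/345612930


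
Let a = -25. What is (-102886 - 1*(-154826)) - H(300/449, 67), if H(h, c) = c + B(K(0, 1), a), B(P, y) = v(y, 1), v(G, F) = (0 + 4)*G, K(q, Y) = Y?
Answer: 51973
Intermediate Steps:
v(G, F) = 4*G
B(P, y) = 4*y
H(h, c) = -100 + c (H(h, c) = c + 4*(-25) = c - 100 = -100 + c)
(-102886 - 1*(-154826)) - H(300/449, 67) = (-102886 - 1*(-154826)) - (-100 + 67) = (-102886 + 154826) - 1*(-33) = 51940 + 33 = 51973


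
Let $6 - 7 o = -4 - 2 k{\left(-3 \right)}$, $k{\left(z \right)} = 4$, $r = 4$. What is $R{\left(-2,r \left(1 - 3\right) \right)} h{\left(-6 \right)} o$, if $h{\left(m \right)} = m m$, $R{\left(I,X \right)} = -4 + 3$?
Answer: $- \frac{648}{7} \approx -92.571$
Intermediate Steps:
$R{\left(I,X \right)} = -1$
$h{\left(m \right)} = m^{2}$
$o = \frac{18}{7}$ ($o = \frac{6}{7} - \frac{-4 - 8}{7} = \frac{6}{7} - - \frac{12}{7} = \frac{6}{7} + \frac{12}{7} = \frac{18}{7} \approx 2.5714$)
$R{\left(-2,r \left(1 - 3\right) \right)} h{\left(-6 \right)} o = - \left(-6\right)^{2} \cdot \frac{18}{7} = \left(-1\right) 36 \cdot \frac{18}{7} = \left(-36\right) \frac{18}{7} = - \frac{648}{7}$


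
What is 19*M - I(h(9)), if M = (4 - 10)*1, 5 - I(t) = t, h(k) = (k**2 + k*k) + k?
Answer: 52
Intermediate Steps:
h(k) = k + 2*k**2 (h(k) = (k**2 + k**2) + k = 2*k**2 + k = k + 2*k**2)
I(t) = 5 - t
M = -6 (M = -6*1 = -6)
19*M - I(h(9)) = 19*(-6) - (5 - 9*(1 + 2*9)) = -114 - (5 - 9*(1 + 18)) = -114 - (5 - 9*19) = -114 - (5 - 1*171) = -114 - (5 - 171) = -114 - 1*(-166) = -114 + 166 = 52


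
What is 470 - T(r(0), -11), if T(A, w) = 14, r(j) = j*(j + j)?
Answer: 456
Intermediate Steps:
r(j) = 2*j**2 (r(j) = j*(2*j) = 2*j**2)
470 - T(r(0), -11) = 470 - 1*14 = 470 - 14 = 456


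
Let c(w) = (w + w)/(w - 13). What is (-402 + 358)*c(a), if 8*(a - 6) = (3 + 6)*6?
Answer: 4488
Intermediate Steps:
a = 51/4 (a = 6 + ((3 + 6)*6)/8 = 6 + (9*6)/8 = 6 + (⅛)*54 = 6 + 27/4 = 51/4 ≈ 12.750)
c(w) = 2*w/(-13 + w) (c(w) = (2*w)/(-13 + w) = 2*w/(-13 + w))
(-402 + 358)*c(a) = (-402 + 358)*(2*(51/4)/(-13 + 51/4)) = -88*51/(4*(-¼)) = -88*51*(-4)/4 = -44*(-102) = 4488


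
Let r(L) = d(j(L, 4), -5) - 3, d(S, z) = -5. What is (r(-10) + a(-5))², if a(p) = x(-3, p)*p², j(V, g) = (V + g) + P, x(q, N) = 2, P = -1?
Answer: 1764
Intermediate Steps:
j(V, g) = -1 + V + g (j(V, g) = (V + g) - 1 = -1 + V + g)
a(p) = 2*p²
r(L) = -8 (r(L) = -5 - 3 = -8)
(r(-10) + a(-5))² = (-8 + 2*(-5)²)² = (-8 + 2*25)² = (-8 + 50)² = 42² = 1764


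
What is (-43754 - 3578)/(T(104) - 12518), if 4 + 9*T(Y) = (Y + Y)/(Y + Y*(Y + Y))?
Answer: 7419291/1962266 ≈ 3.7810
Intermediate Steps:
T(Y) = -4/9 + 2*Y/(9*(Y + 2*Y²)) (T(Y) = -4/9 + ((Y + Y)/(Y + Y*(Y + Y)))/9 = -4/9 + ((2*Y)/(Y + Y*(2*Y)))/9 = -4/9 + ((2*Y)/(Y + 2*Y²))/9 = -4/9 + (2*Y/(Y + 2*Y²))/9 = -4/9 + 2*Y/(9*(Y + 2*Y²)))
(-43754 - 3578)/(T(104) - 12518) = (-43754 - 3578)/(2*(-1 - 4*104)/(9*(1 + 2*104)) - 12518) = -47332/(2*(-1 - 416)/(9*(1 + 208)) - 12518) = -47332/((2/9)*(-417)/209 - 12518) = -47332/((2/9)*(1/209)*(-417) - 12518) = -47332/(-278/627 - 12518) = -47332/(-7849064/627) = -47332*(-627/7849064) = 7419291/1962266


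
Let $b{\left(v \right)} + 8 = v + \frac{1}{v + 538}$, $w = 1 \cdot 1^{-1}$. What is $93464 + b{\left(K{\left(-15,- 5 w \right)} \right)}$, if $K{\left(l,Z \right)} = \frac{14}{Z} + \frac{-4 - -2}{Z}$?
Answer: $\frac{1251343729}{13390} \approx 93454.0$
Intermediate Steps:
$w = 1$ ($w = 1 \cdot 1 = 1$)
$K{\left(l,Z \right)} = \frac{12}{Z}$ ($K{\left(l,Z \right)} = \frac{14}{Z} + \frac{-4 + 2}{Z} = \frac{14}{Z} - \frac{2}{Z} = \frac{12}{Z}$)
$b{\left(v \right)} = -8 + v + \frac{1}{538 + v}$ ($b{\left(v \right)} = -8 + \left(v + \frac{1}{v + 538}\right) = -8 + \left(v + \frac{1}{538 + v}\right) = -8 + v + \frac{1}{538 + v}$)
$93464 + b{\left(K{\left(-15,- 5 w \right)} \right)} = 93464 + \frac{-4303 + \left(\frac{12}{\left(-5\right) 1}\right)^{2} + 530 \frac{12}{\left(-5\right) 1}}{538 + \frac{12}{\left(-5\right) 1}} = 93464 + \frac{-4303 + \left(\frac{12}{-5}\right)^{2} + 530 \frac{12}{-5}}{538 + \frac{12}{-5}} = 93464 + \frac{-4303 + \left(12 \left(- \frac{1}{5}\right)\right)^{2} + 530 \cdot 12 \left(- \frac{1}{5}\right)}{538 + 12 \left(- \frac{1}{5}\right)} = 93464 + \frac{-4303 + \left(- \frac{12}{5}\right)^{2} + 530 \left(- \frac{12}{5}\right)}{538 - \frac{12}{5}} = 93464 + \frac{-4303 + \frac{144}{25} - 1272}{\frac{2678}{5}} = 93464 + \frac{5}{2678} \left(- \frac{139231}{25}\right) = 93464 - \frac{139231}{13390} = \frac{1251343729}{13390}$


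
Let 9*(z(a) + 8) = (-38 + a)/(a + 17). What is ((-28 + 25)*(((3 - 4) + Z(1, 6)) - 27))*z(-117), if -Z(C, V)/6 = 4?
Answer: -18317/15 ≈ -1221.1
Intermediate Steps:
Z(C, V) = -24 (Z(C, V) = -6*4 = -24)
z(a) = -8 + (-38 + a)/(9*(17 + a)) (z(a) = -8 + ((-38 + a)/(a + 17))/9 = -8 + ((-38 + a)/(17 + a))/9 = -8 + (-38 + a)/(9*(17 + a)))
((-28 + 25)*(((3 - 4) + Z(1, 6)) - 27))*z(-117) = ((-28 + 25)*(((3 - 4) - 24) - 27))*((-1262 - 71*(-117))/(9*(17 - 117))) = (-3*((-1 - 24) - 27))*((⅑)*(-1262 + 8307)/(-100)) = (-3*(-25 - 27))*((⅑)*(-1/100)*7045) = -3*(-52)*(-1409/180) = 156*(-1409/180) = -18317/15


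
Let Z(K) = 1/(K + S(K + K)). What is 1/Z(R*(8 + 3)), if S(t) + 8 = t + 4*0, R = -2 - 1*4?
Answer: -206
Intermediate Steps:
R = -6 (R = -2 - 4 = -6)
S(t) = -8 + t (S(t) = -8 + (t + 4*0) = -8 + (t + 0) = -8 + t)
Z(K) = 1/(-8 + 3*K) (Z(K) = 1/(K + (-8 + (K + K))) = 1/(K + (-8 + 2*K)) = 1/(-8 + 3*K))
1/Z(R*(8 + 3)) = 1/(1/(-8 + 3*(-6*(8 + 3)))) = 1/(1/(-8 + 3*(-6*11))) = 1/(1/(-8 + 3*(-66))) = 1/(1/(-8 - 198)) = 1/(1/(-206)) = 1/(-1/206) = -206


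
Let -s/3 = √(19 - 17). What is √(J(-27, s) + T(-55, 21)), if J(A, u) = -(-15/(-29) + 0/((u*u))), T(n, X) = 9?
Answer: √7134/29 ≈ 2.9125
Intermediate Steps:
s = -3*√2 (s = -3*√(19 - 17) = -3*√2 ≈ -4.2426)
J(A, u) = -15/29 (J(A, u) = -(-15*(-1/29) + 0/(u²)) = -(15/29 + 0/u²) = -(15/29 + 0) = -1*15/29 = -15/29)
√(J(-27, s) + T(-55, 21)) = √(-15/29 + 9) = √(246/29) = √7134/29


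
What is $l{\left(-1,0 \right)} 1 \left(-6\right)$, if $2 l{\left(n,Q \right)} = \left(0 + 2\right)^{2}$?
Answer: $-12$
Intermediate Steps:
$l{\left(n,Q \right)} = 2$ ($l{\left(n,Q \right)} = \frac{\left(0 + 2\right)^{2}}{2} = \frac{2^{2}}{2} = \frac{1}{2} \cdot 4 = 2$)
$l{\left(-1,0 \right)} 1 \left(-6\right) = 2 \cdot 1 \left(-6\right) = 2 \left(-6\right) = -12$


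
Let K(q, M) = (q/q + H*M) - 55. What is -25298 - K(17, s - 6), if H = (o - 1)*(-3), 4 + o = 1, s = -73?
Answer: -24296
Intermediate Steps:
o = -3 (o = -4 + 1 = -3)
H = 12 (H = (-3 - 1)*(-3) = -4*(-3) = 12)
K(q, M) = -54 + 12*M (K(q, M) = (q/q + 12*M) - 55 = (1 + 12*M) - 55 = -54 + 12*M)
-25298 - K(17, s - 6) = -25298 - (-54 + 12*(-73 - 6)) = -25298 - (-54 + 12*(-79)) = -25298 - (-54 - 948) = -25298 - 1*(-1002) = -25298 + 1002 = -24296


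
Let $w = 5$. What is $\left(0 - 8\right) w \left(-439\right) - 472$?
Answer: $17088$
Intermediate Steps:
$\left(0 - 8\right) w \left(-439\right) - 472 = \left(0 - 8\right) 5 \left(-439\right) - 472 = \left(-8\right) 5 \left(-439\right) - 472 = \left(-40\right) \left(-439\right) - 472 = 17560 - 472 = 17088$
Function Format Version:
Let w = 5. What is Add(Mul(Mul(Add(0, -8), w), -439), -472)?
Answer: 17088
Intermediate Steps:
Add(Mul(Mul(Add(0, -8), w), -439), -472) = Add(Mul(Mul(Add(0, -8), 5), -439), -472) = Add(Mul(Mul(-8, 5), -439), -472) = Add(Mul(-40, -439), -472) = Add(17560, -472) = 17088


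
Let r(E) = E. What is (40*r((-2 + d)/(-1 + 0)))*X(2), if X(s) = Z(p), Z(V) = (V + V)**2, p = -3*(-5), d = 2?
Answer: 0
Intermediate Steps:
p = 15
Z(V) = 4*V**2 (Z(V) = (2*V)**2 = 4*V**2)
X(s) = 900 (X(s) = 4*15**2 = 4*225 = 900)
(40*r((-2 + d)/(-1 + 0)))*X(2) = (40*((-2 + 2)/(-1 + 0)))*900 = (40*(0/(-1)))*900 = (40*(0*(-1)))*900 = (40*0)*900 = 0*900 = 0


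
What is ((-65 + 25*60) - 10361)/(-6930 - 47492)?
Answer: 4463/27211 ≈ 0.16401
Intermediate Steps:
((-65 + 25*60) - 10361)/(-6930 - 47492) = ((-65 + 1500) - 10361)/(-54422) = (1435 - 10361)*(-1/54422) = -8926*(-1/54422) = 4463/27211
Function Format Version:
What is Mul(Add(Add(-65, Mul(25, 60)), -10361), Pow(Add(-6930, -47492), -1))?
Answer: Rational(4463, 27211) ≈ 0.16401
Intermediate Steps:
Mul(Add(Add(-65, Mul(25, 60)), -10361), Pow(Add(-6930, -47492), -1)) = Mul(Add(Add(-65, 1500), -10361), Pow(-54422, -1)) = Mul(Add(1435, -10361), Rational(-1, 54422)) = Mul(-8926, Rational(-1, 54422)) = Rational(4463, 27211)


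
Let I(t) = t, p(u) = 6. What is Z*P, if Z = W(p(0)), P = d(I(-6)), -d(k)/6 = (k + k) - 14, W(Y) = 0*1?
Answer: 0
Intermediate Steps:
W(Y) = 0
d(k) = 84 - 12*k (d(k) = -6*((k + k) - 14) = -6*(2*k - 14) = -6*(-14 + 2*k) = 84 - 12*k)
P = 156 (P = 84 - 12*(-6) = 84 + 72 = 156)
Z = 0
Z*P = 0*156 = 0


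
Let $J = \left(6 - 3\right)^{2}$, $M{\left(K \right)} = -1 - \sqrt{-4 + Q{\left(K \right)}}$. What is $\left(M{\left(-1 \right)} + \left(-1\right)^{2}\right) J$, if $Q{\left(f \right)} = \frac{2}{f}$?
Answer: $- 9 i \sqrt{6} \approx - 22.045 i$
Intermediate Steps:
$M{\left(K \right)} = -1 - \sqrt{-4 + \frac{2}{K}}$
$J = 9$ ($J = 3^{2} = 9$)
$\left(M{\left(-1 \right)} + \left(-1\right)^{2}\right) J = \left(\left(-1 - \sqrt{-4 + \frac{2}{-1}}\right) + \left(-1\right)^{2}\right) 9 = \left(\left(-1 - \sqrt{-4 + 2 \left(-1\right)}\right) + 1\right) 9 = \left(\left(-1 - \sqrt{-4 - 2}\right) + 1\right) 9 = \left(\left(-1 - \sqrt{-6}\right) + 1\right) 9 = \left(\left(-1 - i \sqrt{6}\right) + 1\right) 9 = - i \sqrt{6} \cdot 9 = - 9 i \sqrt{6}$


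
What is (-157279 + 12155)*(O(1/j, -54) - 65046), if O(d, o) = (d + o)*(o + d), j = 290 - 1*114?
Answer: 69824884698247/7744 ≈ 9.0166e+9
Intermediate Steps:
j = 176 (j = 290 - 114 = 176)
O(d, o) = (d + o)² (O(d, o) = (d + o)*(d + o) = (d + o)²)
(-157279 + 12155)*(O(1/j, -54) - 65046) = (-157279 + 12155)*((1/176 - 54)² - 65046) = -145124*((1/176 - 54)² - 65046) = -145124*((-9503/176)² - 65046) = -145124*(90307009/30976 - 65046) = -145124*(-1924557887/30976) = 69824884698247/7744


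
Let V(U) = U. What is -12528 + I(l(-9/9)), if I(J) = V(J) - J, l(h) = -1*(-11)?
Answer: -12528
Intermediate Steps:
l(h) = 11
I(J) = 0 (I(J) = J - J = 0)
-12528 + I(l(-9/9)) = -12528 + 0 = -12528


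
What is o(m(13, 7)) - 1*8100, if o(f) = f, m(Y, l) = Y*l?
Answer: -8009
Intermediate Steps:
o(m(13, 7)) - 1*8100 = 13*7 - 1*8100 = 91 - 8100 = -8009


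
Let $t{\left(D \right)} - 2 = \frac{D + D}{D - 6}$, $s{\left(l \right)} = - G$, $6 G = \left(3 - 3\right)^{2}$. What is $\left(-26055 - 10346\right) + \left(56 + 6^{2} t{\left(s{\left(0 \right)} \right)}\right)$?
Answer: $-36273$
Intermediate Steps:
$G = 0$ ($G = \frac{\left(3 - 3\right)^{2}}{6} = \frac{0^{2}}{6} = \frac{1}{6} \cdot 0 = 0$)
$s{\left(l \right)} = 0$ ($s{\left(l \right)} = \left(-1\right) 0 = 0$)
$t{\left(D \right)} = 2 + \frac{2 D}{-6 + D}$ ($t{\left(D \right)} = 2 + \frac{D + D}{D - 6} = 2 + \frac{2 D}{-6 + D}$)
$\left(-26055 - 10346\right) + \left(56 + 6^{2} t{\left(s{\left(0 \right)} \right)}\right) = \left(-26055 - 10346\right) + \left(56 + 6^{2} \frac{4 \left(-3 + 0\right)}{-6 + 0}\right) = -36401 + \left(56 + 36 \cdot 4 \frac{1}{-6} \left(-3\right)\right) = -36401 + \left(56 + 36 \cdot 4 \left(- \frac{1}{6}\right) \left(-3\right)\right) = -36401 + \left(56 + 36 \cdot 2\right) = -36401 + \left(56 + 72\right) = -36401 + 128 = -36273$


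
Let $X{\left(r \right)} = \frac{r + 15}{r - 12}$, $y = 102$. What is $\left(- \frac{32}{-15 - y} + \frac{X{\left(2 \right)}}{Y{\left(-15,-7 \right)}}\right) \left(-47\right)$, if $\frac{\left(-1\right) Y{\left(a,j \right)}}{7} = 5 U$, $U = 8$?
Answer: $- \frac{4304683}{327600} \approx -13.14$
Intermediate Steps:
$Y{\left(a,j \right)} = -280$ ($Y{\left(a,j \right)} = - 7 \cdot 5 \cdot 8 = \left(-7\right) 40 = -280$)
$X{\left(r \right)} = \frac{15 + r}{-12 + r}$
$\left(- \frac{32}{-15 - y} + \frac{X{\left(2 \right)}}{Y{\left(-15,-7 \right)}}\right) \left(-47\right) = \left(- \frac{32}{-15 - 102} + \frac{\frac{1}{-12 + 2} \left(15 + 2\right)}{-280}\right) \left(-47\right) = \left(- \frac{32}{-15 - 102} + \frac{1}{-10} \cdot 17 \left(- \frac{1}{280}\right)\right) \left(-47\right) = \left(- \frac{32}{-117} + \left(- \frac{1}{10}\right) 17 \left(- \frac{1}{280}\right)\right) \left(-47\right) = \left(\left(-32\right) \left(- \frac{1}{117}\right) - - \frac{17}{2800}\right) \left(-47\right) = \left(\frac{32}{117} + \frac{17}{2800}\right) \left(-47\right) = \frac{91589}{327600} \left(-47\right) = - \frac{4304683}{327600}$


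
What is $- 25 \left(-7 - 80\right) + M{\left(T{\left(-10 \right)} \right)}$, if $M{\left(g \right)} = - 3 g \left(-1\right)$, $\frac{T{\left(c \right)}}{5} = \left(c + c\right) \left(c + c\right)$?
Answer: $8175$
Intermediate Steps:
$T{\left(c \right)} = 20 c^{2}$ ($T{\left(c \right)} = 5 \left(c + c\right) \left(c + c\right) = 5 \cdot 2 c 2 c = 5 \cdot 4 c^{2} = 20 c^{2}$)
$M{\left(g \right)} = 3 g$
$- 25 \left(-7 - 80\right) + M{\left(T{\left(-10 \right)} \right)} = - 25 \left(-7 - 80\right) + 3 \cdot 20 \left(-10\right)^{2} = \left(-25\right) \left(-87\right) + 3 \cdot 20 \cdot 100 = 2175 + 3 \cdot 2000 = 2175 + 6000 = 8175$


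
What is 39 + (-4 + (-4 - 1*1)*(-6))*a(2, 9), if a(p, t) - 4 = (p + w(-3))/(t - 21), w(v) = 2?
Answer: 403/3 ≈ 134.33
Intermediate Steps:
a(p, t) = 4 + (2 + p)/(-21 + t) (a(p, t) = 4 + (p + 2)/(t - 21) = 4 + (2 + p)/(-21 + t))
39 + (-4 + (-4 - 1*1)*(-6))*a(2, 9) = 39 + (-4 + (-4 - 1*1)*(-6))*((-82 + 2 + 4*9)/(-21 + 9)) = 39 + (-4 + (-4 - 1)*(-6))*((-82 + 2 + 36)/(-12)) = 39 + (-4 - 5*(-6))*(-1/12*(-44)) = 39 + (-4 + 30)*(11/3) = 39 + 26*(11/3) = 39 + 286/3 = 403/3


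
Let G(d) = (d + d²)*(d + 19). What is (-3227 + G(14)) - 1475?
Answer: 2228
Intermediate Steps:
G(d) = (19 + d)*(d + d²) (G(d) = (d + d²)*(19 + d) = (19 + d)*(d + d²))
(-3227 + G(14)) - 1475 = (-3227 + 14*(19 + 14² + 20*14)) - 1475 = (-3227 + 14*(19 + 196 + 280)) - 1475 = (-3227 + 14*495) - 1475 = (-3227 + 6930) - 1475 = 3703 - 1475 = 2228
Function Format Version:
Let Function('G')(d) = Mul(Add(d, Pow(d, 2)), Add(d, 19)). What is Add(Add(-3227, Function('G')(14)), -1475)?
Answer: 2228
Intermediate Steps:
Function('G')(d) = Mul(Add(19, d), Add(d, Pow(d, 2))) (Function('G')(d) = Mul(Add(d, Pow(d, 2)), Add(19, d)) = Mul(Add(19, d), Add(d, Pow(d, 2))))
Add(Add(-3227, Function('G')(14)), -1475) = Add(Add(-3227, Mul(14, Add(19, Pow(14, 2), Mul(20, 14)))), -1475) = Add(Add(-3227, Mul(14, Add(19, 196, 280))), -1475) = Add(Add(-3227, Mul(14, 495)), -1475) = Add(Add(-3227, 6930), -1475) = Add(3703, -1475) = 2228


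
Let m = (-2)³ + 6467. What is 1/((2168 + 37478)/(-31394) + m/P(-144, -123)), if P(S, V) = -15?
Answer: -78485/33894756 ≈ -0.0023156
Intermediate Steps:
m = 6459 (m = -8 + 6467 = 6459)
1/((2168 + 37478)/(-31394) + m/P(-144, -123)) = 1/((2168 + 37478)/(-31394) + 6459/(-15)) = 1/(39646*(-1/31394) + 6459*(-1/15)) = 1/(-19823/15697 - 2153/5) = 1/(-33894756/78485) = -78485/33894756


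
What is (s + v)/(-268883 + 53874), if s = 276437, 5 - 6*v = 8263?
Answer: -825182/645027 ≈ -1.2793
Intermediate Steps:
v = -4129/3 (v = ⅚ - ⅙*8263 = ⅚ - 8263/6 = -4129/3 ≈ -1376.3)
(s + v)/(-268883 + 53874) = (276437 - 4129/3)/(-268883 + 53874) = (825182/3)/(-215009) = (825182/3)*(-1/215009) = -825182/645027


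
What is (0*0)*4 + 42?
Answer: 42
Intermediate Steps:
(0*0)*4 + 42 = 0*4 + 42 = 0 + 42 = 42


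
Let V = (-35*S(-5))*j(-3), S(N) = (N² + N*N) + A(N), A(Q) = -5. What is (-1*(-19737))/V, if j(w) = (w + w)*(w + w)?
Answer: -731/2100 ≈ -0.34810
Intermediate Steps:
j(w) = 4*w² (j(w) = (2*w)*(2*w) = 4*w²)
S(N) = -5 + 2*N² (S(N) = (N² + N*N) - 5 = (N² + N²) - 5 = 2*N² - 5 = -5 + 2*N²)
V = -56700 (V = (-35*(-5 + 2*(-5)²))*(4*(-3)²) = (-35*(-5 + 2*25))*(4*9) = -35*(-5 + 50)*36 = -35*45*36 = -1575*36 = -56700)
(-1*(-19737))/V = -1*(-19737)/(-56700) = 19737*(-1/56700) = -731/2100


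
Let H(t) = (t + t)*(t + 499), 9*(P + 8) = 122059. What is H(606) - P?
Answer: 11931353/9 ≈ 1.3257e+6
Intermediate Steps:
P = 121987/9 (P = -8 + (⅑)*122059 = -8 + 122059/9 = 121987/9 ≈ 13554.)
H(t) = 2*t*(499 + t) (H(t) = (2*t)*(499 + t) = 2*t*(499 + t))
H(606) - P = 2*606*(499 + 606) - 1*121987/9 = 2*606*1105 - 121987/9 = 1339260 - 121987/9 = 11931353/9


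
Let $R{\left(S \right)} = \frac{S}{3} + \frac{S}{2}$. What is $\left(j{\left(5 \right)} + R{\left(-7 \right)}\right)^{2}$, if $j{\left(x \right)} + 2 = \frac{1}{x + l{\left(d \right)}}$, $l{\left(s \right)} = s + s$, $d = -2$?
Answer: $\frac{1681}{36} \approx 46.694$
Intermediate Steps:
$l{\left(s \right)} = 2 s$
$j{\left(x \right)} = -2 + \frac{1}{-4 + x}$ ($j{\left(x \right)} = -2 + \frac{1}{x + 2 \left(-2\right)} = -2 + \frac{1}{x - 4} = -2 + \frac{1}{-4 + x}$)
$R{\left(S \right)} = \frac{5 S}{6}$ ($R{\left(S \right)} = S \frac{1}{3} + S \frac{1}{2} = \frac{S}{3} + \frac{S}{2} = \frac{5 S}{6}$)
$\left(j{\left(5 \right)} + R{\left(-7 \right)}\right)^{2} = \left(\frac{9 - 10}{-4 + 5} + \frac{5}{6} \left(-7\right)\right)^{2} = \left(\frac{9 - 10}{1} - \frac{35}{6}\right)^{2} = \left(1 \left(-1\right) - \frac{35}{6}\right)^{2} = \left(-1 - \frac{35}{6}\right)^{2} = \left(- \frac{41}{6}\right)^{2} = \frac{1681}{36}$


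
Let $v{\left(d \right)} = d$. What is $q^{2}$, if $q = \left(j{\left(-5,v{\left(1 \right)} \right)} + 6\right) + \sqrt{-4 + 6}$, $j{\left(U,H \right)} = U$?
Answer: $\left(1 + \sqrt{2}\right)^{2} \approx 5.8284$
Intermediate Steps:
$q = 1 + \sqrt{2}$ ($q = \left(-5 + 6\right) + \sqrt{-4 + 6} = 1 + \sqrt{2} \approx 2.4142$)
$q^{2} = \left(1 + \sqrt{2}\right)^{2}$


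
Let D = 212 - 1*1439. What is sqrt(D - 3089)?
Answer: 2*I*sqrt(1079) ≈ 65.696*I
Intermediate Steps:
D = -1227 (D = 212 - 1439 = -1227)
sqrt(D - 3089) = sqrt(-1227 - 3089) = sqrt(-4316) = 2*I*sqrt(1079)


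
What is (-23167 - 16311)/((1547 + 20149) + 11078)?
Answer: -19739/16387 ≈ -1.2046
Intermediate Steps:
(-23167 - 16311)/((1547 + 20149) + 11078) = -39478/(21696 + 11078) = -39478/32774 = -39478*1/32774 = -19739/16387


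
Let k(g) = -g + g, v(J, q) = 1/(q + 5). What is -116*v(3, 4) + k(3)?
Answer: -116/9 ≈ -12.889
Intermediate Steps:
v(J, q) = 1/(5 + q)
k(g) = 0
-116*v(3, 4) + k(3) = -116/(5 + 4) + 0 = -116/9 + 0 = -116/9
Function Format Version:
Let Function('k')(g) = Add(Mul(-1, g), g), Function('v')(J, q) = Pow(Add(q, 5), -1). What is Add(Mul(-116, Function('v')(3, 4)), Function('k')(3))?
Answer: Rational(-116, 9) ≈ -12.889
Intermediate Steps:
Function('v')(J, q) = Pow(Add(5, q), -1)
Function('k')(g) = 0
Add(Mul(-116, Function('v')(3, 4)), Function('k')(3)) = Add(Mul(-116, Pow(Add(5, 4), -1)), 0) = Add(Mul(-116, Pow(9, -1)), 0) = Add(Mul(-116, Rational(1, 9)), 0) = Add(Rational(-116, 9), 0) = Rational(-116, 9)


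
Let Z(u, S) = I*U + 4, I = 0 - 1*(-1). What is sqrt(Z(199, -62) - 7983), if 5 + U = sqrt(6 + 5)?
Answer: sqrt(-7984 + sqrt(11)) ≈ 89.335*I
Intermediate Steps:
I = 1 (I = 0 + 1 = 1)
U = -5 + sqrt(11) (U = -5 + sqrt(6 + 5) = -5 + sqrt(11) ≈ -1.6834)
Z(u, S) = -1 + sqrt(11) (Z(u, S) = 1*(-5 + sqrt(11)) + 4 = (-5 + sqrt(11)) + 4 = -1 + sqrt(11))
sqrt(Z(199, -62) - 7983) = sqrt((-1 + sqrt(11)) - 7983) = sqrt(-7984 + sqrt(11))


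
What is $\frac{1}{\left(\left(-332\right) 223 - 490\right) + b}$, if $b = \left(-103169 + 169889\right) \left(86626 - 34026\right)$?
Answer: $\frac{1}{3509397474} \approx 2.8495 \cdot 10^{-10}$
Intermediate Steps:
$b = 3509472000$ ($b = 66720 \cdot 52600 = 3509472000$)
$\frac{1}{\left(\left(-332\right) 223 - 490\right) + b} = \frac{1}{\left(\left(-332\right) 223 - 490\right) + 3509472000} = \frac{1}{\left(-74036 - 490\right) + 3509472000} = \frac{1}{-74526 + 3509472000} = \frac{1}{3509397474}$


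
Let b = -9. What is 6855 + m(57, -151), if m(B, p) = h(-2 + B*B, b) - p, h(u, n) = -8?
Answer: 6998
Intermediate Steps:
m(B, p) = -8 - p
6855 + m(57, -151) = 6855 + (-8 - 1*(-151)) = 6855 + (-8 + 151) = 6855 + 143 = 6998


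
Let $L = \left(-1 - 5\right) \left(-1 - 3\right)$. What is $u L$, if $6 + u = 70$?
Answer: $1536$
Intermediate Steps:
$u = 64$ ($u = -6 + 70 = 64$)
$L = 24$ ($L = \left(-6\right) \left(-4\right) = 24$)
$u L = 64 \cdot 24 = 1536$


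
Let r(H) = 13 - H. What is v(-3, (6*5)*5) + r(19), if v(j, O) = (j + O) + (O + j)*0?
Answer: 141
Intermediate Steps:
v(j, O) = O + j (v(j, O) = (O + j) + 0 = O + j)
v(-3, (6*5)*5) + r(19) = ((6*5)*5 - 3) + (13 - 1*19) = (30*5 - 3) + (13 - 19) = (150 - 3) - 6 = 147 - 6 = 141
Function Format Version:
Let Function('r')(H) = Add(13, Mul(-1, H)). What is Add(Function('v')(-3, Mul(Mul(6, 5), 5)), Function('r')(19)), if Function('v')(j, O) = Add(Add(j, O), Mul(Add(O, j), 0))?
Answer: 141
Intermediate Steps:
Function('v')(j, O) = Add(O, j) (Function('v')(j, O) = Add(Add(O, j), 0) = Add(O, j))
Add(Function('v')(-3, Mul(Mul(6, 5), 5)), Function('r')(19)) = Add(Add(Mul(Mul(6, 5), 5), -3), Add(13, Mul(-1, 19))) = Add(Add(Mul(30, 5), -3), Add(13, -19)) = Add(Add(150, -3), -6) = Add(147, -6) = 141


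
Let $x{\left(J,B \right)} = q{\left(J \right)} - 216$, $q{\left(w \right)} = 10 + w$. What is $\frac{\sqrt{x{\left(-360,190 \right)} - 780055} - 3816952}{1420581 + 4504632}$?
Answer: $- \frac{3816952}{5925213} + \frac{i \sqrt{780621}}{5925213} \approx -0.64419 + 0.00014911 i$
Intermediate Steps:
$x{\left(J,B \right)} = -206 + J$ ($x{\left(J,B \right)} = \left(10 + J\right) - 216 = -206 + J$)
$\frac{\sqrt{x{\left(-360,190 \right)} - 780055} - 3816952}{1420581 + 4504632} = \frac{\sqrt{\left(-206 - 360\right) - 780055} - 3816952}{1420581 + 4504632} = \frac{\sqrt{-566 - 780055} - 3816952}{5925213} = \left(\sqrt{-780621} - 3816952\right) \frac{1}{5925213} = \left(i \sqrt{780621} - 3816952\right) \frac{1}{5925213} = \left(-3816952 + i \sqrt{780621}\right) \frac{1}{5925213} = - \frac{3816952}{5925213} + \frac{i \sqrt{780621}}{5925213}$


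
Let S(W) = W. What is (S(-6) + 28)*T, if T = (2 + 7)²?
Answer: 1782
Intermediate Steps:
T = 81 (T = 9² = 81)
(S(-6) + 28)*T = (-6 + 28)*81 = 22*81 = 1782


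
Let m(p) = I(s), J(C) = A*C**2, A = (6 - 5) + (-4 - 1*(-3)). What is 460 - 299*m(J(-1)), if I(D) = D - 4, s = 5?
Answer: 161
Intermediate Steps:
A = 0 (A = 1 + (-4 + 3) = 1 - 1 = 0)
J(C) = 0 (J(C) = 0*C**2 = 0)
I(D) = -4 + D
m(p) = 1 (m(p) = -4 + 5 = 1)
460 - 299*m(J(-1)) = 460 - 299*1 = 460 - 299 = 161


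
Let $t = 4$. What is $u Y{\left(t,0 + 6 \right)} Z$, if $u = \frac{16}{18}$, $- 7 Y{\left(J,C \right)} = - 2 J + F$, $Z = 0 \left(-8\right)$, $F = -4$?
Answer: $0$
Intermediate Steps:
$Z = 0$
$Y{\left(J,C \right)} = \frac{4}{7} + \frac{2 J}{7}$ ($Y{\left(J,C \right)} = - \frac{- 2 J - 4}{7} = - \frac{-4 - 2 J}{7} = \frac{4}{7} + \frac{2 J}{7}$)
$u = \frac{8}{9}$ ($u = 16 \cdot \frac{1}{18} = \frac{8}{9} \approx 0.88889$)
$u Y{\left(t,0 + 6 \right)} Z = \frac{8 \left(\frac{4}{7} + \frac{2}{7} \cdot 4\right)}{9} \cdot 0 = \frac{8 \left(\frac{4}{7} + \frac{8}{7}\right)}{9} \cdot 0 = \frac{8}{9} \cdot \frac{12}{7} \cdot 0 = \frac{32}{21} \cdot 0 = 0$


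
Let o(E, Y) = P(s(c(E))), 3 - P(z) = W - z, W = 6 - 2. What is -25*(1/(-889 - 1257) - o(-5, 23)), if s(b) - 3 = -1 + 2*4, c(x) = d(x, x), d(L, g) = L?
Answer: 482875/2146 ≈ 225.01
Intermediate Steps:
W = 4
c(x) = x
s(b) = 10 (s(b) = 3 + (-1 + 2*4) = 3 + (-1 + 8) = 3 + 7 = 10)
P(z) = -1 + z (P(z) = 3 - (4 - z) = 3 + (-4 + z) = -1 + z)
o(E, Y) = 9 (o(E, Y) = -1 + 10 = 9)
-25*(1/(-889 - 1257) - o(-5, 23)) = -25*(1/(-889 - 1257) - 1*9) = -25*(1/(-2146) - 9) = -25*(-1/2146 - 9) = -25*(-19315/2146) = 482875/2146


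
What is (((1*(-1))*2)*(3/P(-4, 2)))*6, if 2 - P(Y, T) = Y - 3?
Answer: -4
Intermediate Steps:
P(Y, T) = 5 - Y (P(Y, T) = 2 - (Y - 3) = 2 - (-3 + Y) = 2 + (3 - Y) = 5 - Y)
(((1*(-1))*2)*(3/P(-4, 2)))*6 = (((1*(-1))*2)*(3/(5 - 1*(-4))))*6 = ((-1*2)*(3/(5 + 4)))*6 = -6/9*6 = -2*1/3*6 = -2/3*6 = -4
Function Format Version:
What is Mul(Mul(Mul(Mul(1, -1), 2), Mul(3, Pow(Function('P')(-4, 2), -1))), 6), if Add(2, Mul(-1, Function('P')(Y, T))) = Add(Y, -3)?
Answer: -4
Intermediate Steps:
Function('P')(Y, T) = Add(5, Mul(-1, Y)) (Function('P')(Y, T) = Add(2, Mul(-1, Add(Y, -3))) = Add(2, Mul(-1, Add(-3, Y))) = Add(2, Add(3, Mul(-1, Y))) = Add(5, Mul(-1, Y)))
Mul(Mul(Mul(Mul(1, -1), 2), Mul(3, Pow(Function('P')(-4, 2), -1))), 6) = Mul(Mul(Mul(Mul(1, -1), 2), Mul(3, Pow(Add(5, Mul(-1, -4)), -1))), 6) = Mul(Mul(Mul(-1, 2), Mul(3, Pow(Add(5, 4), -1))), 6) = Mul(Mul(-2, Mul(3, Pow(9, -1))), 6) = Mul(Mul(-2, Mul(3, Rational(1, 9))), 6) = Mul(Mul(-2, Rational(1, 3)), 6) = Mul(Rational(-2, 3), 6) = -4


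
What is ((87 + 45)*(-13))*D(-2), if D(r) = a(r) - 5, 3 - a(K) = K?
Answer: 0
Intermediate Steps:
a(K) = 3 - K
D(r) = -2 - r (D(r) = (3 - r) - 5 = -2 - r)
((87 + 45)*(-13))*D(-2) = ((87 + 45)*(-13))*(-2 - 1*(-2)) = (132*(-13))*(-2 + 2) = -1716*0 = 0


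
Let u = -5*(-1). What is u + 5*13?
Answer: 70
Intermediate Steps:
u = 5
u + 5*13 = 5 + 5*13 = 5 + 65 = 70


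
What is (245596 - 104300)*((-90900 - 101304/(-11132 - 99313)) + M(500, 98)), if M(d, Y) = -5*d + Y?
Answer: -485334714333152/36815 ≈ -1.3183e+10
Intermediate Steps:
M(d, Y) = Y - 5*d
(245596 - 104300)*((-90900 - 101304/(-11132 - 99313)) + M(500, 98)) = (245596 - 104300)*((-90900 - 101304/(-11132 - 99313)) + (98 - 5*500)) = 141296*((-90900 - 101304/(-110445)) + (98 - 2500)) = 141296*((-90900 - 101304*(-1/110445)) - 2402) = 141296*((-90900 + 33768/36815) - 2402) = 141296*(-3346449732/36815 - 2402) = 141296*(-3434879362/36815) = -485334714333152/36815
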